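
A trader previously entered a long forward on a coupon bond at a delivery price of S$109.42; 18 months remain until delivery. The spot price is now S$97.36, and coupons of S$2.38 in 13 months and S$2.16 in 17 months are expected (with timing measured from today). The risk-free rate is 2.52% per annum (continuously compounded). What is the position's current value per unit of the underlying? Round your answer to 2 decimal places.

PV(remaining coupons) I = 2.38·e^(−0.0252·13/12) + 2.16·e^(−0.0252·17/12) = 4.4002
Current forward F = (S − I)·e^(rT) = (97.36 − 4.4002)·e^(0.0252·18/12) = 92.9598 × 1.038524 = 96.5410
Value (long) = (F − K)·e^(−rT) = (96.5410 − 109.42) × 0.962906 = -12.4013
Value = -S$12.40

-S$12.40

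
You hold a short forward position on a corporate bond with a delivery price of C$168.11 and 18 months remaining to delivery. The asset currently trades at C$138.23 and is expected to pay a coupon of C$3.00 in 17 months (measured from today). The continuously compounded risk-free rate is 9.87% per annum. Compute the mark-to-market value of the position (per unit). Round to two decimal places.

C$9.35

PV(remaining coupons) I = 3.00·e^(−0.0987·17/12) = 2.6085
Current forward F = (S − I)·e^(rT) = (138.23 − 2.6085)·e^(0.0987·18/12) = 135.6215 × 1.159571 = 157.2628
Value (long) = (F − K)·e^(−rT) = (157.2628 − 168.11) × 0.862388 = -9.3545
Short position value = −(long value) = C$9.35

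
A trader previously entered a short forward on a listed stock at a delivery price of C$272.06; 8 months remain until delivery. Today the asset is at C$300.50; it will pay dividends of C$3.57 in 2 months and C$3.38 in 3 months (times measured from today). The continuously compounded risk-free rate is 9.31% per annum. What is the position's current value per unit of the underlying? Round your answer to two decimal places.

PV(remaining dividends) I = 3.57·e^(−0.0931·2/12) + 3.38·e^(−0.0931·3/12) = 6.8173
Current forward F = (S − I)·e^(rT) = (300.50 − 6.8173)·e^(0.0931·8/12) = 293.6827 × 1.064033 = 312.4881
Value (long) = (F − K)·e^(−rT) = (312.4881 − 272.06) × 0.939820 = 37.9951
Short position value = −(long value) = -C$38.00

-C$38.00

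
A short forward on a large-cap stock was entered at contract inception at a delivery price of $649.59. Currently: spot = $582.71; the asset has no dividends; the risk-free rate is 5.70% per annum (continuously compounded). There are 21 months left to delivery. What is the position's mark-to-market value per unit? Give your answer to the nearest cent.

Current fair forward for the remaining 21 months: F = S·e^(r·T), r = 0.0570
F = 582.71 · e^(0.0570 × 21/12) = 582.71 × 1.104895 = 643.8334
Value of long forward = (F − K)·e^(−rT) = (643.8334 − 649.59) · e^(−0.0570·21/12)
= -5.7566 × 0.905064 = -5.21
Short position value = −(long value) = $5.21

$5.21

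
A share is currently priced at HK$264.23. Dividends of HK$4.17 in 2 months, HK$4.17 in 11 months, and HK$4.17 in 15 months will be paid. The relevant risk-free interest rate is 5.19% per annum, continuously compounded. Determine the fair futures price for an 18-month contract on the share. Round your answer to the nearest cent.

HK$272.63

PV(dividends) I = 4.17·e^(−0.0519·2/12) + 4.17·e^(−0.0519·11/12) + 4.17·e^(−0.0519·15/12)
I = 4.1341 + 3.9763 + 3.9081 = 12.0185
F = (S − I)·e^(rT) = (264.23 − 12.0185) · e^(0.0519·18/12)
= 252.2115 · e^0.077850 = 252.2115 × 1.080961 = HK$272.63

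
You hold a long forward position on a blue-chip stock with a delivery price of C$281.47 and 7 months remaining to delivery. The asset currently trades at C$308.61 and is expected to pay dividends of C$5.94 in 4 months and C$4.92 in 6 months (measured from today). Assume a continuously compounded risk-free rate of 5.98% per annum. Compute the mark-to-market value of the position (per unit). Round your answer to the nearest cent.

C$26.19

PV(remaining dividends) I = 5.94·e^(−0.0598·4/12) + 4.92·e^(−0.0598·6/12) = 10.5978
Current forward F = (S − I)·e^(rT) = (308.61 − 10.5978)·e^(0.0598·7/12) = 298.0122 × 1.035499 = 308.5913
Value (long) = (F − K)·e^(−rT) = (308.5913 − 281.47) × 0.965718 = 26.1915
Value = C$26.19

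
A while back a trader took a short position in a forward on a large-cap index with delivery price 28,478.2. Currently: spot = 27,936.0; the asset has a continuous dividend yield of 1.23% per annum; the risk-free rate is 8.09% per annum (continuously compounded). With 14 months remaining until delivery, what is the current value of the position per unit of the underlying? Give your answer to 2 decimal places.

Current fair forward for the remaining 14 months: F = S·e^((r − q)·T), (r − q) = 0.0809 − 0.0123 = 0.0686
F = 27936.0 · e^(0.0686 × 14/12) = 27936.0 × 1.08332318 = 30263.7164
Value of long forward = (F − K)·e^(−rT) = (30263.7164 − 28478.2) · e^(−0.0809·14/12)
= 1785.5164 × 0.90993389 = 1624.70
Short position value = −(long value) = -1624.70

-1624.70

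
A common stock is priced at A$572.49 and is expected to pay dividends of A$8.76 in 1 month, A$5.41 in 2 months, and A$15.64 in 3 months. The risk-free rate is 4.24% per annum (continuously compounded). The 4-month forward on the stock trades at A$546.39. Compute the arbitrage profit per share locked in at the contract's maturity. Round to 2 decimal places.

PV(dividends) I = 8.76·e^(−0.0424·1/12) + 5.41·e^(−0.0424·2/12) + 15.64·e^(−0.0424·3/12) = 29.5761
Fair forward F* = (S − I)·e^(rT) = (572.49 − 29.5761)·e^0.014133 = 542.9139 × 1.014233 = 550.6412
Market A$546.39 < fair 550.6412: forward underpriced → reverse cash-and-carry (short the stock, invest proceeds at r, pay the dividends, go long the forward).
Profit at T = |F_mkt − F*| = |546.39 − 550.6412| = A$4.25 per share

A$4.25 per share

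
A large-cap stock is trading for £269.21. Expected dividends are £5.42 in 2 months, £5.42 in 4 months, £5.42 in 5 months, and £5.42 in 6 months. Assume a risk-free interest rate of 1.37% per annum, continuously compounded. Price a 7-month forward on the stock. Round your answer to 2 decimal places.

£249.62

PV(dividends) I = 5.42·e^(−0.0137·2/12) + 5.42·e^(−0.0137·4/12) + 5.42·e^(−0.0137·5/12) + 5.42·e^(−0.0137·6/12)
I = 5.4076 + 5.3953 + 5.3891 + 5.3830 = 21.5750
F = (S − I)·e^(rT) = (269.21 − 21.5750) · e^(0.0137·7/12)
= 247.6350 · e^0.007992 = 247.6350 × 1.008024 = £249.62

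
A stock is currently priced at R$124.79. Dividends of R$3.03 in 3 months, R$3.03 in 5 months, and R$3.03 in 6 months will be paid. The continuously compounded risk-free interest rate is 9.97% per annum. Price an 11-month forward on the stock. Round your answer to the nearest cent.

R$127.15

PV(dividends) I = 3.03·e^(−0.0997·3/12) + 3.03·e^(−0.0997·5/12) + 3.03·e^(−0.0997·6/12)
I = 2.9554 + 2.9067 + 2.8827 = 8.7448
F = (S − I)·e^(rT) = (124.79 − 8.7448) · e^(0.0997·11/12)
= 116.0452 · e^0.091392 = 116.0452 × 1.095698 = R$127.15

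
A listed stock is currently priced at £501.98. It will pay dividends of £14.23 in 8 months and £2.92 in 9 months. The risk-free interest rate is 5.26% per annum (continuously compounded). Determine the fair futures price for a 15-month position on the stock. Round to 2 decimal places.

PV(dividends) I = 14.23·e^(−0.0526·8/12) + 2.92·e^(−0.0526·9/12)
I = 13.7396 + 2.8070 = 16.5466
F = (S − I)·e^(rT) = (501.98 − 16.5466) · e^(0.0526·15/12)
= 485.4334 · e^0.065750 = 485.4334 × 1.067960 = £518.42

£518.42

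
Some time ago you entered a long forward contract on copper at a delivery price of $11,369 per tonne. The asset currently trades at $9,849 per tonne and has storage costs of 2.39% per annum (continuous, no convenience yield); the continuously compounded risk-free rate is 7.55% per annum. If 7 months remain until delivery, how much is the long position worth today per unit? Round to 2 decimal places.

Current fair forward for the remaining 7 months: F = S·e^((r + u)·T), (r + u) = 0.0755 + 0.0239 = 0.0994
F = 9849 · e^(0.0994 × 7/12) = 9849 × 1.05969733 = 10436.9590
Value of long forward = (F − K)·e^(−rT) = (10436.9590 − 11369) · e^(−0.0755·7/12)
= -932.0410 × 0.95691409 = -891.88

-$891.88 per tonne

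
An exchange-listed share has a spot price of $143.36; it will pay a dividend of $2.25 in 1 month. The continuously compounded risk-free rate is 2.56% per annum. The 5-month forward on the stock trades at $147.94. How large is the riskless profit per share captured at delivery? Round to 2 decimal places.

PV(dividends) I = 2.25·e^(−0.0256·1/12) = 2.2452
Fair forward F* = (S − I)·e^(rT) = (143.36 − 2.2452)·e^0.010667 = 141.1148 × 1.010724 = 142.6281
Market $147.94 > fair 142.6281: forward overpriced → cash-and-carry (borrow at r, buy the stock and collect the dividends, short the forward).
Profit at T = |F_mkt − F*| = |147.94 − 142.6281| = $5.31 per share

$5.31 per share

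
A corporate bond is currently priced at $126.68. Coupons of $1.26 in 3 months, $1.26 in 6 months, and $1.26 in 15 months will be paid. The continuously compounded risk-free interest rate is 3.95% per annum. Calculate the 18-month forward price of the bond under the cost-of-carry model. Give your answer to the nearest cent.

PV(coupons) I = 1.26·e^(−0.0395·3/12) + 1.26·e^(−0.0395·6/12) + 1.26·e^(−0.0395·15/12)
I = 1.2476 + 1.2354 + 1.1993 = 3.6823
F = (S − I)·e^(rT) = (126.68 − 3.6823) · e^(0.0395·18/12)
= 122.9977 · e^0.059250 = 122.9977 × 1.061040 = $130.51

$130.51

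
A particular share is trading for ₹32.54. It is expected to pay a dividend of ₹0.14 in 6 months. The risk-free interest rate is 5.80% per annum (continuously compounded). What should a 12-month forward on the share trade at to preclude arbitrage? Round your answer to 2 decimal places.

₹34.34

PV(dividends) I = 0.14·e^(−0.0580·6/12)
I = 0.1360
F = (S − I)·e^(rT) = (32.54 − 0.1360) · e^(0.0580·12/12)
= 32.4040 · e^0.058000 = 32.4040 × 1.059715 = ₹34.34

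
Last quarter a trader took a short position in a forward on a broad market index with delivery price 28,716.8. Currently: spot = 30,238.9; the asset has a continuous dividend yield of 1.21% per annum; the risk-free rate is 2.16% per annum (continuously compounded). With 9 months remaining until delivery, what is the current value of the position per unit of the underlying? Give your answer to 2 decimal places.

-1710.39

Current fair forward for the remaining 9 months: F = S·e^((r − q)·T), (r − q) = 0.0216 − 0.0121 = 0.0095
F = 30238.9 · e^(0.0095 × 9/12) = 30238.9 × 1.00715044 = 30455.1214
Value of long forward = (F − K)·e^(−rT) = (30455.1214 − 28716.8) · e^(−0.0216·9/12)
= 1738.3214 × 0.98393051 = 1710.39
Short position value = −(long value) = -1710.39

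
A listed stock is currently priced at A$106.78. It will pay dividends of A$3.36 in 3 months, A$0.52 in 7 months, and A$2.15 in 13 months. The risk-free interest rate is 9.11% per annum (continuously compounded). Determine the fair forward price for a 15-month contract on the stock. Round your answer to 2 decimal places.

A$113.24

PV(dividends) I = 3.36·e^(−0.0911·3/12) + 0.52·e^(−0.0911·7/12) + 2.15·e^(−0.0911·13/12)
I = 3.2843 + 0.4931 + 1.9479 = 5.7253
F = (S − I)·e^(rT) = (106.78 − 5.7253) · e^(0.0911·15/12)
= 101.0547 · e^0.113875 = 101.0547 × 1.120612 = A$113.24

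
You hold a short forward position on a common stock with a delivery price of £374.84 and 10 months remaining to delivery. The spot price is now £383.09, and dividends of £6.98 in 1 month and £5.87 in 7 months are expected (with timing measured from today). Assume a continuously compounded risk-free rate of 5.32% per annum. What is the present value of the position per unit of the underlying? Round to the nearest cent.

PV(remaining dividends) I = 6.98·e^(−0.0532·1/12) + 5.87·e^(−0.0532·7/12) = 12.6398
Current forward F = (S − I)·e^(rT) = (383.09 − 12.6398)·e^(0.0532·10/12) = 370.4502 × 1.045331 = 387.2431
Value (long) = (F − K)·e^(−rT) = (387.2431 − 374.84) × 0.956635 = 11.8652
Short position value = −(long value) = -£11.87

-£11.87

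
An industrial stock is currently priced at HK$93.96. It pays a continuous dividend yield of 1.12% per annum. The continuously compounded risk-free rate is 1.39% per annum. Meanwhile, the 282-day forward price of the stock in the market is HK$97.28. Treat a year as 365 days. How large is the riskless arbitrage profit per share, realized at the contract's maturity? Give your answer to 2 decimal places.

Fair forward: F* = S·e^(carry·T), with carry = (r − q) = 0.0139 − 0.0112 = 0.0027
F* = 93.96 · e^(0.0027 × 282/365) = 93.96 · e^0.002086 = 93.96 × 1.002088 = HK$94.1562
Market HK$97.28 > fair HK$94.1562: forward overpriced → cash-and-carry (buy spot, short the forward).
At maturity, profit = |F_mkt − F*| = |97.28 − 94.1562| = HK$3.12 per share

HK$3.12 per share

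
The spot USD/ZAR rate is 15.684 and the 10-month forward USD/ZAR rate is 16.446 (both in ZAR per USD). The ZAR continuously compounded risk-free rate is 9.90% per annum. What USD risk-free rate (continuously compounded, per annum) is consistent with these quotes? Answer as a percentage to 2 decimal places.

4.21%

F = S·e^((r_ZAR − r_USD)T) ⇒ r_USD = r_ZAR − ln(F/S)/T
ln(16.446/15.684) = 0.047441; /(10/12) = 0.056929
r_USD = 0.0990 − 0.056929 = 0.042071
r_USD = 4.21%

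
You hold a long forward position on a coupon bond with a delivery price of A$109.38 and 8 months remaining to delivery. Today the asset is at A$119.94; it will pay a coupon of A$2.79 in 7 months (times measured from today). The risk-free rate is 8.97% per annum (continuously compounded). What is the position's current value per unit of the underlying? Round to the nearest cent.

A$14.26

PV(remaining coupons) I = 2.79·e^(−0.0897·7/12) = 2.6478
Current forward F = (S − I)·e^(rT) = (119.94 − 2.6478)·e^(0.0897·8/12) = 117.2922 × 1.061624 = 124.5202
Value (long) = (F − K)·e^(−rT) = (124.5202 − 109.38) × 0.941953 = 14.2614
Value = A$14.26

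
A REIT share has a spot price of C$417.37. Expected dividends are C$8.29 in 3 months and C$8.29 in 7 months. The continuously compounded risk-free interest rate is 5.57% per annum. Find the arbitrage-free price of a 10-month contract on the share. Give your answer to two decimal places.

PV(dividends) I = 8.29·e^(−0.0557·3/12) + 8.29·e^(−0.0557·7/12)
I = 8.1754 + 8.0250 = 16.2004
F = (S − I)·e^(rT) = (417.37 − 16.2004) · e^(0.0557·10/12)
= 401.1696 · e^0.046417 = 401.1696 × 1.047511 = C$420.23

C$420.23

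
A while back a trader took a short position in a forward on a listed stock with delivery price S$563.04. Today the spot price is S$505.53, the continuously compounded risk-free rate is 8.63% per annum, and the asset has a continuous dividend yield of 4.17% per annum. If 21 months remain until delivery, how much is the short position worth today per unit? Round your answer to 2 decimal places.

Current fair forward for the remaining 21 months: F = S·e^((r − q)·T), (r − q) = 0.0863 − 0.0417 = 0.0446
F = 505.53 · e^(0.0446 × 21/12) = 505.53 × 1.081177 = 546.5674
Value of long forward = (F − K)·e^(−rT) = (546.5674 − 563.04) · e^(−0.0863·21/12)
= -16.4726 × 0.859826 = -14.16
Short position value = −(long value) = S$14.16

S$14.16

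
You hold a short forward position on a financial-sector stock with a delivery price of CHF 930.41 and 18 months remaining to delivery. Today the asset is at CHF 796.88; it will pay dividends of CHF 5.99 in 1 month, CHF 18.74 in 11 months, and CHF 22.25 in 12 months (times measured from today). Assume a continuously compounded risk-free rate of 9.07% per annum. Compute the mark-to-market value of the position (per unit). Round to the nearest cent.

CHF 58.69

PV(remaining dividends) I = 5.99·e^(−0.0907·1/12) + 18.74·e^(−0.0907·11/12) + 22.25·e^(−0.0907·12/12) = 43.5106
Current forward F = (S − I)·e^(rT) = (796.88 − 43.5106)·e^(0.0907·18/12) = 753.3694 × 1.145739 = 863.1647
Value (long) = (F − K)·e^(−rT) = (863.1647 − 930.41) × 0.872799 = -58.6916
Short position value = −(long value) = CHF 58.69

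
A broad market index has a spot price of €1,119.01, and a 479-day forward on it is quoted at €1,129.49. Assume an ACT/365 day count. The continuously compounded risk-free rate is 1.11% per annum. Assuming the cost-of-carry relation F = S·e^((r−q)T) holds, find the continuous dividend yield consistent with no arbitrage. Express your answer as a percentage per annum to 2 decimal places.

From F = S·e^((r−q)T): (r − q) = ln(F/S)/T
ln(1129.49/1119.01) = ln(1.009365) = 0.009321
(r − q) = 0.009321 / (479/365) = 0.007103
q = r − ln(F/S)/T = 0.0111 − 0.007103 = 0.003997
q = 0.40%

0.40%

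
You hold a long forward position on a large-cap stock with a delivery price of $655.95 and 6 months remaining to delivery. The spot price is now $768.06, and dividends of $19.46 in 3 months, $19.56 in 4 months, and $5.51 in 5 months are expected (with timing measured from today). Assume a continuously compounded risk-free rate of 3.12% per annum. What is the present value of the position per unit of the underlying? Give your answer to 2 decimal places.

$78.16

PV(remaining dividends) I = 19.46·e^(−0.0312·3/12) + 19.56·e^(−0.0312·4/12) + 5.51·e^(−0.0312·5/12) = 44.1053
Current forward F = (S − I)·e^(rT) = (768.06 − 44.1053)·e^(0.0312·6/12) = 723.9547 × 1.015722 = 735.3367
Value (long) = (F − K)·e^(−rT) = (735.3367 − 655.95) × 0.984521 = 78.1579
Value = $78.16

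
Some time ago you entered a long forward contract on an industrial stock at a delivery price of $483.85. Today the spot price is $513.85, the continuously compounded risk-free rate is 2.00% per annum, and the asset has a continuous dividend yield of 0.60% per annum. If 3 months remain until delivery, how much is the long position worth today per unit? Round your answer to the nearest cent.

Current fair forward for the remaining 3 months: F = S·e^((r − q)·T), (r − q) = 0.0200 − 0.0060 = 0.0140
F = 513.85 · e^(0.0140 × 3/12) = 513.85 × 1.003506 = 515.6516
Value of long forward = (F − K)·e^(−rT) = (515.6516 − 483.85) · e^(−0.0200·3/12)
= 31.8016 × 0.995012 = 31.64

$31.64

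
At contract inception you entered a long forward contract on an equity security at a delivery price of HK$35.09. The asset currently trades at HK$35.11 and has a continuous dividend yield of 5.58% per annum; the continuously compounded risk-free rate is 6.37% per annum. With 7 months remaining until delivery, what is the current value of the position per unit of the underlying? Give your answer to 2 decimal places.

Current fair forward for the remaining 7 months: F = S·e^((r − q)·T), (r − q) = 0.0637 − 0.0558 = 0.0079
F = 35.11 · e^(0.0079 × 7/12) = 35.11 × 1.004619 = 35.2722
Value of long forward = (F − K)·e^(−rT) = (35.2722 − 35.09) · e^(−0.0637·7/12)
= 0.1822 × 0.963524 = 0.18

HK$0.18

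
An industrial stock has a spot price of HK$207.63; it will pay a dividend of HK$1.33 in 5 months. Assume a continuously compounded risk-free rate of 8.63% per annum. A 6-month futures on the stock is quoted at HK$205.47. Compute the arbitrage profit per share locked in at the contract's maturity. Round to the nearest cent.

HK$9.98 per share

PV(dividends) I = 1.33·e^(−0.0863·5/12) = 1.2830
Fair futures F* = (S − I)·e^(rT) = (207.63 − 1.2830)·e^0.043150 = 206.3470 × 1.044094 = 215.4457
Market HK$205.47 < fair 215.4457: forward underpriced → reverse cash-and-carry (short the stock, invest proceeds at r, pay the dividends, go long the forward).
Profit at T = |F_mkt − F*| = |205.47 − 215.4457| = HK$9.98 per share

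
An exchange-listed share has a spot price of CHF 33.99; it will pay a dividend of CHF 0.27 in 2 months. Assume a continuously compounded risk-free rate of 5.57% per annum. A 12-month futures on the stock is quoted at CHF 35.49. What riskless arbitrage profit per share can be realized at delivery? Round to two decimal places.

PV(dividends) I = 0.27·e^(−0.0557·2/12) = 0.2675
Fair futures F* = (S − I)·e^(rT) = (33.99 − 0.2675)·e^0.055700 = 33.7225 × 1.057280 = 35.6541
Market CHF 35.49 < fair 35.6541: forward underpriced → reverse cash-and-carry (short the stock, invest proceeds at r, pay the dividends, go long the forward).
Profit at T = |F_mkt − F*| = |35.49 − 35.6541| = CHF 0.16 per share

CHF 0.16 per share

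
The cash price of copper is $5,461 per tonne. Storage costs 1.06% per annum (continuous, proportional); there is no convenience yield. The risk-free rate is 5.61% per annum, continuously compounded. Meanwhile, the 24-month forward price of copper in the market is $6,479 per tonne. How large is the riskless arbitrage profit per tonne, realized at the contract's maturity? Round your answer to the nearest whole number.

$239 per tonne

Fair forward: F* = S·e^(carry·T), with carry = (r + u) = 0.0561 + 0.0106 = 0.0667
F* = 5461 · e^(0.0667 × 24/12) = 5461 · e^0.133400 = 5461 × 1.142707 = $6240.3229
Market $6479 > fair $6240.3229: forward overpriced → cash-and-carry (buy spot, short the forward).
At maturity, profit = |F_mkt − F*| = |6479 − 6240.3229| = $239 per tonne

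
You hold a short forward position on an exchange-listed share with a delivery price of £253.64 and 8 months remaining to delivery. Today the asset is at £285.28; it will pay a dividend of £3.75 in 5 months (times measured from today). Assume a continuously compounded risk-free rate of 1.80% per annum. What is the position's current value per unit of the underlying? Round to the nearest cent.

-£30.94

PV(remaining dividends) I = 3.75·e^(−0.0180·5/12) = 3.7220
Current forward F = (S − I)·e^(rT) = (285.28 − 3.7220)·e^(0.0180·8/12) = 281.5580 × 1.012072 = 284.9570
Value (long) = (F − K)·e^(−rT) = (284.9570 − 253.64) × 0.988072 = 30.9435
Short position value = −(long value) = -£30.94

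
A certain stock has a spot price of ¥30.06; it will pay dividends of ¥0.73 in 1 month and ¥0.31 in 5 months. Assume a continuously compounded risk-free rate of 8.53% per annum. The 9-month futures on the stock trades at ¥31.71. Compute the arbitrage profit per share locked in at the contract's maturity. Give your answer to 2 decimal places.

¥0.76 per share

PV(dividends) I = 0.73·e^(−0.0853·1/12) + 0.31·e^(−0.0853·5/12) = 1.0240
Fair futures F* = (S − I)·e^(rT) = (30.06 − 1.0240)·e^0.063975 = 29.0360 × 1.066066 = 30.9543
Market ¥31.71 > fair 30.9543: forward overpriced → cash-and-carry (borrow at r, buy the stock and collect the dividends, short the forward).
Profit at T = |F_mkt − F*| = |31.71 − 30.9543| = ¥0.76 per share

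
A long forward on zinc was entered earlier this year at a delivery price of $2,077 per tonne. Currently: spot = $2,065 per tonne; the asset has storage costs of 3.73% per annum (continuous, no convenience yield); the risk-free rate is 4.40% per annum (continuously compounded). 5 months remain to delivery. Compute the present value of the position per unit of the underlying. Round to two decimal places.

$58.08 per tonne

Current fair forward for the remaining 5 months: F = S·e^((r + u)·T), (r + u) = 0.0440 + 0.0373 = 0.0813
F = 2065 · e^(0.0813 × 5/12) = 2065 × 1.03445529 = 2136.1502
Value of long forward = (F − K)·e^(−rT) = (2136.1502 − 2077) · e^(−0.0440·5/12)
= 59.1502 × 0.98183370 = 58.08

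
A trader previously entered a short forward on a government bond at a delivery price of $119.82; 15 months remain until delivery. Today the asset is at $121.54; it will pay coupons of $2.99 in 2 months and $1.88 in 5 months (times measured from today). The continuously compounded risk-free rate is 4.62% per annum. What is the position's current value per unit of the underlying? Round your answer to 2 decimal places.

-$3.63

PV(remaining coupons) I = 2.99·e^(−0.0462·2/12) + 1.88·e^(−0.0462·5/12) = 4.8112
Current forward F = (S − I)·e^(rT) = (121.54 − 4.8112)·e^(0.0462·15/12) = 116.7288 × 1.059450 = 123.6683
Value (long) = (F − K)·e^(−rT) = (123.6683 − 119.82) × 0.943886 = 3.6324
Short position value = −(long value) = -$3.63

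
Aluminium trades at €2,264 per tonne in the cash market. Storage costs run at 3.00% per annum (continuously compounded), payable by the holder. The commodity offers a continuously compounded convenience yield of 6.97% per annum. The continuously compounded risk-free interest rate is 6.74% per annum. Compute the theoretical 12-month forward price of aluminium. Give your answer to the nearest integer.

€2,328 per tonne

Net carry = r + u − y = 0.0674 + 0.0300 − 0.0697 = 0.0277
F = S·e^((r+u−y)T) = 2264 · e^(0.0277 × 12/12) = 2264 · e^0.027700
= 2264 × 1.028087 = €2,328 per tonne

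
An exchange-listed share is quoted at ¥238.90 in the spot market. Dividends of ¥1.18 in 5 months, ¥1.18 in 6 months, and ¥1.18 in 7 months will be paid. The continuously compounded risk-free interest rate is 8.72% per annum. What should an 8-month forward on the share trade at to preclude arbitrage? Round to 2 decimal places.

¥249.61

PV(dividends) I = 1.18·e^(−0.0872·5/12) + 1.18·e^(−0.0872·6/12) + 1.18·e^(−0.0872·7/12)
I = 1.1379 + 1.1297 + 1.1215 = 3.3891
F = (S − I)·e^(rT) = (238.90 − 3.3891) · e^(0.0872·8/12)
= 235.5109 · e^0.058133 = 235.5109 × 1.059856 = ¥249.61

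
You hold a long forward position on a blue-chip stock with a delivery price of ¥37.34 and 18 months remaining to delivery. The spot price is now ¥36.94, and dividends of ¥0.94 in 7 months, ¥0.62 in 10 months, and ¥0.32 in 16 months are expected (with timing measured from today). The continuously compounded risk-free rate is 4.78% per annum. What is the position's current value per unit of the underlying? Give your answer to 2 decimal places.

PV(remaining dividends) I = 0.94·e^(−0.0478·7/12) + 0.62·e^(−0.0478·10/12) + 0.32·e^(−0.0478·16/12) = 1.8102
Current forward F = (S − I)·e^(rT) = (36.94 − 1.8102)·e^(0.0478·18/12) = 35.1298 × 1.074333 = 37.7411
Value (long) = (F − K)·e^(−rT) = (37.7411 − 37.34) × 0.930810 = 0.3733
Value = ¥0.37

¥0.37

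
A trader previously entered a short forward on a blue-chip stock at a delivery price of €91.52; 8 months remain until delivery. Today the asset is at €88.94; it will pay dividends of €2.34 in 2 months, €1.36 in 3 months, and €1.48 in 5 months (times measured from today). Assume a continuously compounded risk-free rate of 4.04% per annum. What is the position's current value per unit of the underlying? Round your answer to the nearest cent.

PV(remaining dividends) I = 2.34·e^(−0.0404·2/12) + 1.36·e^(−0.0404·3/12) + 1.48·e^(−0.0404·5/12) = 5.1259
Current forward F = (S − I)·e^(rT) = (88.94 − 5.1259)·e^(0.0404·8/12) = 83.8141 × 1.027299 = 86.1021
Value (long) = (F − K)·e^(−rT) = (86.1021 − 91.52) × 0.973426 = -5.2739
Short position value = −(long value) = €5.27

€5.27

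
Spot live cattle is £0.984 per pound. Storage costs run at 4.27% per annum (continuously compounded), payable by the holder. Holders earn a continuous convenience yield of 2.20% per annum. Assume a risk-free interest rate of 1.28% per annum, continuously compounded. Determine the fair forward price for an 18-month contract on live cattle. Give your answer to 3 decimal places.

£1.035 per pound

Net carry = r + u − y = 0.0128 + 0.0427 − 0.0220 = 0.0335
F = S·e^((r+u−y)T) = 0.984 · e^(0.0335 × 18/12) = 0.984 · e^0.050250
= 0.984 × 1.051534 = £1.035 per pound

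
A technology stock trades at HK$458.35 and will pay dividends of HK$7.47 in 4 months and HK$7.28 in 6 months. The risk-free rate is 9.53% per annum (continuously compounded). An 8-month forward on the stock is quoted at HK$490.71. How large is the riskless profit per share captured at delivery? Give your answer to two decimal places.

PV(dividends) I = 7.47·e^(−0.0953·4/12) + 7.28·e^(−0.0953·6/12) = 14.1777
Fair forward F* = (S − I)·e^(rT) = (458.35 − 14.1777)·e^0.063533 = 444.1723 × 1.065595 = 473.3078
Market HK$490.71 > fair 473.3078: forward overpriced → cash-and-carry (borrow at r, buy the stock and collect the dividends, short the forward).
Profit at T = |F_mkt − F*| = |490.71 − 473.3078| = HK$17.40 per share

HK$17.40 per share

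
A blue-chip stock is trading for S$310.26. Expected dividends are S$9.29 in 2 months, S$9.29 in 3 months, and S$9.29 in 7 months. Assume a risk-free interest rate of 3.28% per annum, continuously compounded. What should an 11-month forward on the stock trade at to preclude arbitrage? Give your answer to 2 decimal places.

PV(dividends) I = 9.29·e^(−0.0328·2/12) + 9.29·e^(−0.0328·3/12) + 9.29·e^(−0.0328·7/12)
I = 9.2394 + 9.2141 + 9.1139 = 27.5674
F = (S − I)·e^(rT) = (310.26 − 27.5674) · e^(0.0328·11/12)
= 282.6926 · e^0.030067 = 282.6926 × 1.030524 = S$291.32

S$291.32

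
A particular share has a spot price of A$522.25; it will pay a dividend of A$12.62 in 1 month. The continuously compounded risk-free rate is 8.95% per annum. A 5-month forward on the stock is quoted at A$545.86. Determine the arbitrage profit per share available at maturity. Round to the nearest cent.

PV(dividends) I = 12.62·e^(−0.0895·1/12) = 12.5262
Fair forward F* = (S − I)·e^(rT) = (522.25 − 12.5262)·e^0.037292 = 509.7238 × 1.037996 = 529.0913
Market A$545.86 > fair 529.0913: forward overpriced → cash-and-carry (borrow at r, buy the stock and collect the dividends, short the forward).
Profit at T = |F_mkt − F*| = |545.86 − 529.0913| = A$16.77 per share

A$16.77 per share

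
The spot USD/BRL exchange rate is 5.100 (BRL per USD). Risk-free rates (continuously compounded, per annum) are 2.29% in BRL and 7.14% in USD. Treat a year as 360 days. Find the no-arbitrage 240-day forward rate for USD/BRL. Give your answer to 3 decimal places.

F = S·e^((r_BRL − r_USD)T) = 5.100 · e^((0.0229 − 0.0714) × 240/360)
= 5.100 · e^-0.032333 = 5.100 × 0.968184
F = 4.938 BRL per USD

4.938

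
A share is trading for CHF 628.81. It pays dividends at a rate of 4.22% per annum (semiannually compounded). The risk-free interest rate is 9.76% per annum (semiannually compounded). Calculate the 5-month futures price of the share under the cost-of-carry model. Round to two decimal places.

F = S · (1+r/2)^(2T) / (1+q/2)^(2T)
= 628.81 × 1.040504 / 1.017553 = 628.81 × 1.022555
F = CHF 642.99

CHF 642.99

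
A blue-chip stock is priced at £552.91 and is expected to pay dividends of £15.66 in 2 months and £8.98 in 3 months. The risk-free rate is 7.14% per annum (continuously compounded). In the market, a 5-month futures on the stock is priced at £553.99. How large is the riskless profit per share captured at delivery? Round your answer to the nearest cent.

£9.41 per share

PV(dividends) I = 15.66·e^(−0.0714·2/12) + 8.98·e^(−0.0714·3/12) = 24.2959
Fair futures F* = (S − I)·e^(rT) = (552.91 − 24.2959)·e^0.029750 = 528.6141 × 1.030197 = 544.5767
Market £553.99 > fair 544.5767: forward overpriced → cash-and-carry (borrow at r, buy the stock and collect the dividends, short the forward).
Profit at T = |F_mkt − F*| = |553.99 − 544.5767| = £9.41 per share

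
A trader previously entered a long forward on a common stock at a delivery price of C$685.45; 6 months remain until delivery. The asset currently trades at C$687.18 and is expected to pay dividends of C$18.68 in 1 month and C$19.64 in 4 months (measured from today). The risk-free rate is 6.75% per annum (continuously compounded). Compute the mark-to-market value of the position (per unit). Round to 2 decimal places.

-C$13.30

PV(remaining dividends) I = 18.68·e^(−0.0675·1/12) + 19.64·e^(−0.0675·4/12) = 37.7783
Current forward F = (S − I)·e^(rT) = (687.18 − 37.7783)·e^(0.0675·6/12) = 649.4017 × 1.034326 = 671.6931
Value (long) = (F − K)·e^(−rT) = (671.6931 − 685.45) × 0.966813 = -13.3003
Value = -C$13.30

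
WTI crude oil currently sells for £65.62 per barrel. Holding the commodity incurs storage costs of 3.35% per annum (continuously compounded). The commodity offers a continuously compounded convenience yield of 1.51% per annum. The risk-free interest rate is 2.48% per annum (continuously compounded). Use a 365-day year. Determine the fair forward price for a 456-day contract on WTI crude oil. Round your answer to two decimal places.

Net carry = r + u − y = 0.0248 + 0.0335 − 0.0151 = 0.0432
F = S·e^((r+u−y)T) = 65.62 · e^(0.0432 × 456/365) = 65.62 · e^0.053970
= 65.62 × 1.055453 = £69.26 per barrel

£69.26 per barrel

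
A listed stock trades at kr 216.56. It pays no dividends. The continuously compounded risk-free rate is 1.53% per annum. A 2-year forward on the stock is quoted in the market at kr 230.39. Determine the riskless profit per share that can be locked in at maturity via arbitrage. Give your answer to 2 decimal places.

Fair forward: F* = S·e^(carry·T), with carry = r = 0.0153
F* = 216.56 · e^(0.0153 × 2) = 216.56 · e^0.030600 = 216.56 × 1.031073 = kr 223.2892
Market kr 230.39 > fair kr 223.2892: forward overpriced → cash-and-carry (buy spot, short the forward).
At maturity, profit = |F_mkt − F*| = |230.39 − 223.2892| = kr 7.10 per share

kr 7.10 per share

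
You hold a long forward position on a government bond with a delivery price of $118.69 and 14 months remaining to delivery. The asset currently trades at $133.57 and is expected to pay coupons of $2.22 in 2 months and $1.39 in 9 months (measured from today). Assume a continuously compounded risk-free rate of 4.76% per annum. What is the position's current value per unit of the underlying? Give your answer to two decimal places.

$17.75

PV(remaining coupons) I = 2.22·e^(−0.0476·2/12) + 1.39·e^(−0.0476·9/12) = 3.5437
Current forward F = (S − I)·e^(rT) = (133.57 − 3.5437)·e^(0.0476·14/12) = 130.0263 × 1.057104 = 137.4513
Value (long) = (F − K)·e^(−rT) = (137.4513 − 118.69) × 0.945980 = 17.7478
Value = $17.75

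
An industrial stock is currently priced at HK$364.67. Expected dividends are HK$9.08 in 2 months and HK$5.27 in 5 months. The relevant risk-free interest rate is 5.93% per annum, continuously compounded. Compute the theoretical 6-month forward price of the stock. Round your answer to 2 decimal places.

PV(dividends) I = 9.08·e^(−0.0593·2/12) + 5.27·e^(−0.0593·5/12)
I = 8.9907 + 5.1414 = 14.1321
F = (S − I)·e^(rT) = (364.67 − 14.1321) · e^(0.0593·6/12)
= 350.5379 · e^0.029650 = 350.5379 × 1.030094 = HK$361.09

HK$361.09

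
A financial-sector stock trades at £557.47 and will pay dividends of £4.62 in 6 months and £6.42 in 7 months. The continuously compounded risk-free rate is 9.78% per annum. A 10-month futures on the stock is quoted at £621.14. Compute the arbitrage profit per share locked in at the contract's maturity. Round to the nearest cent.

PV(dividends) I = 4.62·e^(−0.0978·6/12) + 6.42·e^(−0.0978·7/12) = 10.4635
Fair futures F* = (S − I)·e^(rT) = (557.47 − 10.4635)·e^0.081500 = 547.0065 × 1.084913 = 593.4545
Market £621.14 > fair 593.4545: forward overpriced → cash-and-carry (borrow at r, buy the stock and collect the dividends, short the forward).
Profit at T = |F_mkt − F*| = |621.14 − 593.4545| = £27.69 per share

£27.69 per share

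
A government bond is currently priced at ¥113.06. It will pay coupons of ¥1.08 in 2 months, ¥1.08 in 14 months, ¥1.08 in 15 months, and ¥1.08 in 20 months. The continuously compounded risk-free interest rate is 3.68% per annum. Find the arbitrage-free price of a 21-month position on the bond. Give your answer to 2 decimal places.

PV(coupons) I = 1.08·e^(−0.0368·2/12) + 1.08·e^(−0.0368·14/12) + 1.08·e^(−0.0368·15/12) + 1.08·e^(−0.0368·20/12)
I = 1.0734 + 1.0346 + 1.0314 + 1.0158 = 4.1552
F = (S − I)·e^(rT) = (113.06 − 4.1552) · e^(0.0368·21/12)
= 108.9048 · e^0.064400 = 108.9048 × 1.066519 = ¥116.15

¥116.15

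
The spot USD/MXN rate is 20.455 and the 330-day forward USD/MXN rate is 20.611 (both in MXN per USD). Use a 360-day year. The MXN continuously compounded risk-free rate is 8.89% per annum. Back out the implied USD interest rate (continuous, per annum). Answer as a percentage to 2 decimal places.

F = S·e^((r_MXN − r_USD)T) ⇒ r_USD = r_MXN − ln(F/S)/T
ln(20.611/20.455) = 0.007598; /(330/360) = 0.008289
r_USD = 0.0889 − 0.008289 = 0.080611
r_USD = 8.06%

8.06%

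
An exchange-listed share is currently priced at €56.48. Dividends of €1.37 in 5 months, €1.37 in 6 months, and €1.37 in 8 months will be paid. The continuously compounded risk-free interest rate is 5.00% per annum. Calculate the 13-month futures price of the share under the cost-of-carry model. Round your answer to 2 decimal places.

PV(dividends) I = 1.37·e^(−0.0500·5/12) + 1.37·e^(−0.0500·6/12) + 1.37·e^(−0.0500·8/12)
I = 1.3418 + 1.3362 + 1.3251 = 4.0031
F = (S − I)·e^(rT) = (56.48 − 4.0031) · e^(0.0500·13/12)
= 52.4769 · e^0.054167 = 52.4769 × 1.055661 = €55.40

€55.40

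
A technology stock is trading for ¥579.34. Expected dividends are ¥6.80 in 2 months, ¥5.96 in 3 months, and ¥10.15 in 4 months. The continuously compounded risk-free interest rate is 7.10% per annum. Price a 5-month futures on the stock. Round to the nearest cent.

¥573.57

PV(dividends) I = 6.80·e^(−0.0710·2/12) + 5.96·e^(−0.0710·3/12) + 10.15·e^(−0.0710·4/12)
I = 6.7200 + 5.8551 + 9.9126 = 22.4877
F = (S − I)·e^(rT) = (579.34 − 22.4877) · e^(0.0710·5/12)
= 556.8523 · e^0.029583 = 556.8523 × 1.030025 = ¥573.57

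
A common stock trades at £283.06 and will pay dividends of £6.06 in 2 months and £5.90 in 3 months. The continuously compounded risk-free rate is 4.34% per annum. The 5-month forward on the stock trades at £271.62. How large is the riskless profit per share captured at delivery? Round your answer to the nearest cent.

£4.54 per share

PV(dividends) I = 6.06·e^(−0.0434·2/12) + 5.90·e^(−0.0434·3/12) = 11.8527
Fair forward F* = (S − I)·e^(rT) = (283.06 − 11.8527)·e^0.018083 = 271.2073 × 1.018247 = 276.1560
Market £271.62 < fair 276.1560: forward underpriced → reverse cash-and-carry (short the stock, invest proceeds at r, pay the dividends, go long the forward).
Profit at T = |F_mkt − F*| = |271.62 − 276.1560| = £4.54 per share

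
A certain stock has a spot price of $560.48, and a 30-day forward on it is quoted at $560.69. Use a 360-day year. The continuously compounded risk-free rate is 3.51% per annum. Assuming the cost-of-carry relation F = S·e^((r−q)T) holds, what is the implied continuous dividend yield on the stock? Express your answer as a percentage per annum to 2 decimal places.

From F = S·e^((r−q)T): (r − q) = ln(F/S)/T
ln(560.69/560.48) = ln(1.000375) = 0.000375
(r − q) = 0.000375 / (30/360) = 0.004500
q = r − ln(F/S)/T = 0.0351 − 0.004500 = 0.030600
q = 3.06%

3.06%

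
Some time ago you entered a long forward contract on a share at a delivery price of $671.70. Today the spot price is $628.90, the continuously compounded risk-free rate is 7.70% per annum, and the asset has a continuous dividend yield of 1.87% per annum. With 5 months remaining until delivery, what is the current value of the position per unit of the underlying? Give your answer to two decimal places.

-$26.47

Current fair forward for the remaining 5 months: F = S·e^((r − q)·T), (r − q) = 0.0770 − 0.0187 = 0.0583
F = 628.90 · e^(0.0583 × 5/12) = 628.90 × 1.024589 = 644.3640
Value of long forward = (F − K)·e^(−rT) = (644.3640 − 671.70) · e^(−0.0770·5/12)
= -27.3360 × 0.968426 = -26.47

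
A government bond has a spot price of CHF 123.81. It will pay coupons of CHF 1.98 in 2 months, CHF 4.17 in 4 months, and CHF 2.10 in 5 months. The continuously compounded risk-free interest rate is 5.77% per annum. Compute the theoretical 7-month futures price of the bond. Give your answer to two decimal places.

PV(coupons) I = 1.98·e^(−0.0577·2/12) + 4.17·e^(−0.0577·4/12) + 2.10·e^(−0.0577·5/12)
I = 1.9611 + 4.0906 + 2.0501 = 8.1018
F = (S − I)·e^(rT) = (123.81 − 8.1018) · e^(0.0577·7/12)
= 115.7082 · e^0.033658 = 115.7082 × 1.034231 = CHF 119.67

CHF 119.67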